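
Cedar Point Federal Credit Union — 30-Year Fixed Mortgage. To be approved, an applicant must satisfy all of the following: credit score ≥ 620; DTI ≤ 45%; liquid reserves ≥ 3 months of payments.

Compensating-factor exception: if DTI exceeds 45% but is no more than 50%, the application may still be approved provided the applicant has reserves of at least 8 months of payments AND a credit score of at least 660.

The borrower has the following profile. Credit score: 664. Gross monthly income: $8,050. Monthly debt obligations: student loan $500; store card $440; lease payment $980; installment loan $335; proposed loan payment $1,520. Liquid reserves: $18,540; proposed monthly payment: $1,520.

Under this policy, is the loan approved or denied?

Approved

Credit score 664 ≥ 620 (meets base)
Total debts = (500 + 440 + 980 + 335 + 1,520) = 3,775. DTI = 3,775/8,050 = 46.9% > 45% — standard DTI limit exceeded.
Reserves: 18,540 ÷ 1,520 = 12.2 months (meets 3-month minimum)
DTI 46.9% is within the 45%–50% exception band; checking compensating factors.
Reserves 12.2 ≥ 8 months; credit score 664 ≥ 660.
Both compensating conditions met → exception applies.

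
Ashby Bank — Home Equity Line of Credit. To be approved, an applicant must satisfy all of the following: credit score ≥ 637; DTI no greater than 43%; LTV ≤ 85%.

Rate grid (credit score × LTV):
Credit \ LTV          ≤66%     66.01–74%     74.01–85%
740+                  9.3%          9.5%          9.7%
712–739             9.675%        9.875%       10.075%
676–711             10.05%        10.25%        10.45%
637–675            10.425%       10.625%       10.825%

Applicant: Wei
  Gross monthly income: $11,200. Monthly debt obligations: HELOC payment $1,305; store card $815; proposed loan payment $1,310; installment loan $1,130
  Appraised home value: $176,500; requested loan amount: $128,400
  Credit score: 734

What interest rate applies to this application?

Credit score 734 ≥ 637; Total monthly debts = (1,305 + 815 + 1,310 + 1,130) = 4,560. DTI = 4,560/11,200 = 40.7% ≤ 43%
LTV: 128,400 ÷ 176,500 = 72.7%, within 85% cap
Score 734 is in the 712–739 band; LTV 72.7% is in the 66.01–74% band → 9.875%.

9.875%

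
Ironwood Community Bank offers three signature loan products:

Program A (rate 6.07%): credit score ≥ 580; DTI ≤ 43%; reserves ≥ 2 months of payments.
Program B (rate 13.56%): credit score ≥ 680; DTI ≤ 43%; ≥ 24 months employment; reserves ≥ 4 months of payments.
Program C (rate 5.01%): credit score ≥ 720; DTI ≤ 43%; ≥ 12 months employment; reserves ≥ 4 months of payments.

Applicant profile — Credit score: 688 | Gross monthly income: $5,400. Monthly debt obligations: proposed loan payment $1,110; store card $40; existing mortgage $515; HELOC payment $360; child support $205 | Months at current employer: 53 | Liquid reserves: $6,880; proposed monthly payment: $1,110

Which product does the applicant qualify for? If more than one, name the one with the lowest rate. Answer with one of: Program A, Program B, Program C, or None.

Program A

Total debts = (1,110 + 40 + 515 + 360 + 205) = 2,230; DTI = 2,230/5,400 = 41.3%.
Reserves = 6,880/1,110 = 6.2 months.
Program A: score 688 ≥ 580; DTI 41.3% ≤ 43%; reserves 6.2 ≥ 2 mo → qualifies.
Program B: score 688 ≥ 680; DTI 41.3% ≤ 43%; employment 53 ≥ 24 mo; reserves 6.2 ≥ 4 mo → qualifies.
Program C: score 688 < 720; DTI 41.3% ≤ 43%; employment 53 ≥ 12 mo; reserves 6.2 ≥ 4 mo → does not qualify.
Qualifying: Program A, Program B. Lowest rate is 6.07% → Program A.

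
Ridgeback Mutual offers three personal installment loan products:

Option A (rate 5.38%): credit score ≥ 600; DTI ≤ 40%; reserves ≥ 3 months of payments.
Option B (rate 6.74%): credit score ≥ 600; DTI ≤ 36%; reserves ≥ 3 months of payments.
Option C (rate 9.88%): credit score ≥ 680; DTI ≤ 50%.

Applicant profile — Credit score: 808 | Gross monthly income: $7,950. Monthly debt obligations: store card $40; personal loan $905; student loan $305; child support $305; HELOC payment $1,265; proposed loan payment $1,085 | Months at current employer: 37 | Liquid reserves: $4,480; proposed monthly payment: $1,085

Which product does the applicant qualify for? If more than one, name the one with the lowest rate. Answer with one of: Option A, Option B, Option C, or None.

Option C

Total debts = (40 + 905 + 305 + 305 + 1,265 + 1,085) = 3,905; DTI = 3,905/7,950 = 49.1%.
Reserves = 4,480/1,085 = 4.1 months.
Option A: score 808 ≥ 600; DTI 49.1% > 40%; reserves 4.1 ≥ 3 mo → does not qualify.
Option B: score 808 ≥ 600; DTI 49.1% > 36%; reserves 4.1 ≥ 3 mo → does not qualify.
Option C: score 808 ≥ 680; DTI 49.1% ≤ 50% → qualifies.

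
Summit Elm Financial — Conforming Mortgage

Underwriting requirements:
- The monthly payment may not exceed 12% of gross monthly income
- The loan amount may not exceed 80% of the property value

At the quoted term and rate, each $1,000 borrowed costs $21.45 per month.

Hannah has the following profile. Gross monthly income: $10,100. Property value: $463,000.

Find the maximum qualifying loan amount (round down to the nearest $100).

Payment cap: 12% × $10,100 = $1,212/month.
At $21.45 per $1,000, that supports 1,212/21.45 × 1,000 ≈ $56,503 → $56,500.
LTV cap: 80% × $463,000 = $370,400 → $370,400.
Binding constraint: payment-to-income.

$56,500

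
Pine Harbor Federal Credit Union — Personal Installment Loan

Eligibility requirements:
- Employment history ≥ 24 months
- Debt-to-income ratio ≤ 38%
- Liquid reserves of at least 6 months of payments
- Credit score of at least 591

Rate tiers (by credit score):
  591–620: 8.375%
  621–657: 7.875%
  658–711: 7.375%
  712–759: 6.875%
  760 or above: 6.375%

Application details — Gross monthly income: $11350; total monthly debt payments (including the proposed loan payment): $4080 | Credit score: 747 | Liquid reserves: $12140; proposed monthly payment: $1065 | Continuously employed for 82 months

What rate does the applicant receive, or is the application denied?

Credit score 747 ≥ 591 (meets minimum)
Liquid reserves cover 12,140/1,065 = 11.4 months — ≥ 6 required
Employment 82 ≥ 24 months
DTI = 4,080/11,350 = 35.9% ≤ 38%
All requirements met. Score 747 falls in the 712–759 tier → 6.875%.

Approved at 6.875%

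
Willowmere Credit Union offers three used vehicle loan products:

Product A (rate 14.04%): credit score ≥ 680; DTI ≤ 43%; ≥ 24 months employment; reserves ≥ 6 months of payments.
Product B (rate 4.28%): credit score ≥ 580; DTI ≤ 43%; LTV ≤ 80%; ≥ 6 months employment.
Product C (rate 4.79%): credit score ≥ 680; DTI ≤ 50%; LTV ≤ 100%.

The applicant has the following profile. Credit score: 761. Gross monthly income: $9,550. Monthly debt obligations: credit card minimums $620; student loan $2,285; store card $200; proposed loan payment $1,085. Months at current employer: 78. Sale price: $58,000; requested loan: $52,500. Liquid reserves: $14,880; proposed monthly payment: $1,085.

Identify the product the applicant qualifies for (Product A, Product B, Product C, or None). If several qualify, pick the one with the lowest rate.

Product C

Total debts = (620 + 2,285 + 200 + 1,085) = 4,190; DTI = 4,190/9,550 = 43.9%.
LTV = 52,500/58,000 = 90.5%.
Reserves = 14,880/1,085 = 13.7 months.
Product A: score 761 ≥ 680; DTI 43.9% > 43%; employment 78 ≥ 24 mo; reserves 13.7 ≥ 6 mo → does not qualify.
Product B: score 761 ≥ 580; DTI 43.9% > 43%; LTV 90.5% > 80%; employment 78 ≥ 6 mo → does not qualify.
Product C: score 761 ≥ 680; DTI 43.9% ≤ 50%; LTV 90.5% ≤ 100% → qualifies.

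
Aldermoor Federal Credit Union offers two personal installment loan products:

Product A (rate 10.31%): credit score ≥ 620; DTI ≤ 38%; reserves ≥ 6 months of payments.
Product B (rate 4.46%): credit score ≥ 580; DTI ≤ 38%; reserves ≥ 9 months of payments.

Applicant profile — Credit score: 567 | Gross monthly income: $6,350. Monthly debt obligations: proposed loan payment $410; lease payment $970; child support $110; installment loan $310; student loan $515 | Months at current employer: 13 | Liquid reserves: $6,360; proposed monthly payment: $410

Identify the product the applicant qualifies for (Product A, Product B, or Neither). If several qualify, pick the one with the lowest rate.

Neither

Total debts = (410 + 970 + 110 + 310 + 515) = 2,315; DTI = 2,315/6,350 = 36.5%.
Reserves = 6,360/410 = 15.5 months.
Product A: score 567 < 620; DTI 36.5% ≤ 38%; reserves 15.5 ≥ 6 mo → does not qualify.
Product B: score 567 < 580; DTI 36.5% ≤ 38%; reserves 15.5 ≥ 9 mo → does not qualify.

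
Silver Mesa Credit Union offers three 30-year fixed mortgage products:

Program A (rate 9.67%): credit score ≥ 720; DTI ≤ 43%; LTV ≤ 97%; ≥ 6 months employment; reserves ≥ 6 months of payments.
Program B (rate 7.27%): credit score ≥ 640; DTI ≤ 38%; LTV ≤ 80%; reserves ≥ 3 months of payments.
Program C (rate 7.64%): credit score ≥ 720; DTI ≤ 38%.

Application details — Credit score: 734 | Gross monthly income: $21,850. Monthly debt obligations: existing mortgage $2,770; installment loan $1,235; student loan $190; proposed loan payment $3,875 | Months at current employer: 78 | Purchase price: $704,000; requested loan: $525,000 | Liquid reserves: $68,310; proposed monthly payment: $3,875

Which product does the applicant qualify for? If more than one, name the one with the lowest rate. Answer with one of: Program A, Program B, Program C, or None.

Total debts = (2,770 + 1,235 + 190 + 3,875) = 8,070; DTI = 8,070/21,850 = 36.9%.
LTV = 525,000/704,000 = 74.6%.
Reserves = 68,310/3,875 = 17.6 months.
Program A: score 734 ≥ 720; DTI 36.9% ≤ 43%; LTV 74.6% ≤ 97%; employment 78 ≥ 6 mo; reserves 17.6 ≥ 6 mo → qualifies.
Program B: score 734 ≥ 640; DTI 36.9% ≤ 38%; LTV 74.6% ≤ 80%; reserves 17.6 ≥ 3 mo → qualifies.
Program C: score 734 ≥ 720; DTI 36.9% ≤ 38% → qualifies.
Qualifying: Program A, Program B, Program C. Lowest rate is 7.27% → Program B.

Program B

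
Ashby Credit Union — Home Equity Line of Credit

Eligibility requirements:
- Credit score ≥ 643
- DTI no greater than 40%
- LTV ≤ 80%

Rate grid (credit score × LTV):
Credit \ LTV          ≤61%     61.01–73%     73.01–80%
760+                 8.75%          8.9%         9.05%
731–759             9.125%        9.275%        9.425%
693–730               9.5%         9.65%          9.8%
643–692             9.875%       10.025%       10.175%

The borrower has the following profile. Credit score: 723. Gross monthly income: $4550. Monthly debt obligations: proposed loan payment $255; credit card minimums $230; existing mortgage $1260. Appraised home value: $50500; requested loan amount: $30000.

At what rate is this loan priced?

9.5%

Credit score 723 ≥ 643; Total monthly debts = (255 + 230 + 1,260) = 1,745. DTI = 1,745/4,550 = 38.4% ≤ 40%
LTV = 30,000/50,500 = 59.4% ≤ 80%
Row: 723 falls in 693–730. Column: 59.4% falls in ≤61%. Rate = 9.5%.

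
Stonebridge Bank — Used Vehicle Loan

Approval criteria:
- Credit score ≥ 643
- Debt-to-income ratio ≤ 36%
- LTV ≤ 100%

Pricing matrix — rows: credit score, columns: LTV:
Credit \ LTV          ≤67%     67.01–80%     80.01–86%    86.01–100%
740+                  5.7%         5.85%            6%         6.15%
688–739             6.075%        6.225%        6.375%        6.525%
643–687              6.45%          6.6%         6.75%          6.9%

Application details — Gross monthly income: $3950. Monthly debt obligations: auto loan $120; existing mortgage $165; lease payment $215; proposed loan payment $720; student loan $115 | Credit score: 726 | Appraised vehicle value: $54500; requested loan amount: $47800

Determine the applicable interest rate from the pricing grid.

6.525%

Credit score 726 ≥ 643; Total monthly debts = (120 + 165 + 215 + 720 + 115) = 1,335. DTI: 1,335 ÷ 3,950 = 33.8%, within the 36% cap
Loan-to-value = 47,800/54,500 = 87.7% — pass (100% max)
Score 726 is in the 688–739 band; LTV 87.7% is in the 86.01–100% band → 6.525%.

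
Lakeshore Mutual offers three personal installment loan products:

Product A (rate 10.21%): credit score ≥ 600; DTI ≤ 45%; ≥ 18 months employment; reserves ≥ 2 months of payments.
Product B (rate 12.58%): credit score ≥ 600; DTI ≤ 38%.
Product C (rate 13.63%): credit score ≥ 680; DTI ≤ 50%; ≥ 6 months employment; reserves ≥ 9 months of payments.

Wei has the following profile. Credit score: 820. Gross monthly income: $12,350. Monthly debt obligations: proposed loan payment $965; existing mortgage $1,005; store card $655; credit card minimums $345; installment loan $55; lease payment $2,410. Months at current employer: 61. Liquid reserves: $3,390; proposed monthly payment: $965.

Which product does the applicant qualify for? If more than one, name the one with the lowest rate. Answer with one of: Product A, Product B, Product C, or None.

Product A

Total debts = (965 + 1,005 + 655 + 345 + 55 + 2,410) = 5,435; DTI = 5,435/12,350 = 44%.
Reserves = 3,390/965 = 3.5 months.
Product A: score 820 ≥ 600; DTI 44% ≤ 45%; employment 61 ≥ 18 mo; reserves 3.5 ≥ 2 mo → qualifies.
Product B: score 820 ≥ 600; DTI 44% > 38% → does not qualify.
Product C: score 820 ≥ 680; DTI 44% ≤ 50%; employment 61 ≥ 6 mo; reserves 3.5 < 9 mo → does not qualify.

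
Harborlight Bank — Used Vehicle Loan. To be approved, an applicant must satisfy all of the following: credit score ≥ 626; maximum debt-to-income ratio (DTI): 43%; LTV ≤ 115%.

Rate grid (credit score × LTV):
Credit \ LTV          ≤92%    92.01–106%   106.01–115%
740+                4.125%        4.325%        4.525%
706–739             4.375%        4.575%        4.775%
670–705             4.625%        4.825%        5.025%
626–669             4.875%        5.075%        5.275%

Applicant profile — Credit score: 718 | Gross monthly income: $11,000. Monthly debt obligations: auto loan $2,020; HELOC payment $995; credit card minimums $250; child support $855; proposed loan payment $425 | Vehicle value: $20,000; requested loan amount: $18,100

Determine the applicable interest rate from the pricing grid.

4.375%

Credit score 718 ≥ 626; Total monthly debts = (2,020 + 995 + 250 + 855 + 425) = 4,545. DTI: 4,545 ÷ 11,000 = 41.3%, within the 43% cap
LTV: 18,100 ÷ 20,000 = 90.5%, within 115% cap
Row: 718 falls in 706–739. Column: 90.5% falls in ≤92%. Rate = 4.375%.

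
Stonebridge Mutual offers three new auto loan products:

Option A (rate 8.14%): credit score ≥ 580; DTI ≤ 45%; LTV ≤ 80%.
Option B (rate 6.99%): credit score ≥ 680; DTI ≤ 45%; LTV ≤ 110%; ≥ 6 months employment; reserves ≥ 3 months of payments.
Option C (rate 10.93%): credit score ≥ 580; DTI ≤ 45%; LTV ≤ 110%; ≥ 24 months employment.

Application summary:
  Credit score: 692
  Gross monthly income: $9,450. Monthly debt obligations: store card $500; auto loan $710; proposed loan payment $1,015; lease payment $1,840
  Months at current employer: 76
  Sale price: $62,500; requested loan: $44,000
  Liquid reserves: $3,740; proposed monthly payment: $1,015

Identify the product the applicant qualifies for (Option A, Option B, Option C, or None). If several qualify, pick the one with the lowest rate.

Option B

Total debts = (500 + 710 + 1,015 + 1,840) = 4,065; DTI = 4,065/9,450 = 43%.
LTV = 44,000/62,500 = 70.4%.
Reserves = 3,740/1,015 = 3.7 months.
Option A: score 692 ≥ 580; DTI 43% ≤ 45%; LTV 70.4% ≤ 80% → qualifies.
Option B: score 692 ≥ 680; DTI 43% ≤ 45%; LTV 70.4% ≤ 110%; employment 76 ≥ 6 mo; reserves 3.7 ≥ 3 mo → qualifies.
Option C: score 692 ≥ 580; DTI 43% ≤ 45%; LTV 70.4% ≤ 110%; employment 76 ≥ 24 mo → qualifies.
Qualifying: Option A, Option B, Option C. Lowest rate is 6.99% → Option B.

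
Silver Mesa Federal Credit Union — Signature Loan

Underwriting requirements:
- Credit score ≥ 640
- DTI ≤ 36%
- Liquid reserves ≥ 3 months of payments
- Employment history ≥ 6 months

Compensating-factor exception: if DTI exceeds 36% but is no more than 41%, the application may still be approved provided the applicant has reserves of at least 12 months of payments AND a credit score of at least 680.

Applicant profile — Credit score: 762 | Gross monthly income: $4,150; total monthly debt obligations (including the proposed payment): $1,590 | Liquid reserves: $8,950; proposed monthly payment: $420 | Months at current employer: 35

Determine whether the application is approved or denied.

Approved

Credit score 762 ≥ 640 (meets base)
DTI = 1,590/4,150 = 38.3% > 36% — standard DTI limit exceeded.
Reserves: 8,950 ÷ 420 = 21.3 months (meets 3-month minimum)
Employment 35 ≥ 6 months
38.3% falls in the override range (36%–41%), so the compensating-factor test applies.
Reserves 21.3 ≥ 12 months; credit score 762 ≥ 680.
Both compensating conditions met → exception applies.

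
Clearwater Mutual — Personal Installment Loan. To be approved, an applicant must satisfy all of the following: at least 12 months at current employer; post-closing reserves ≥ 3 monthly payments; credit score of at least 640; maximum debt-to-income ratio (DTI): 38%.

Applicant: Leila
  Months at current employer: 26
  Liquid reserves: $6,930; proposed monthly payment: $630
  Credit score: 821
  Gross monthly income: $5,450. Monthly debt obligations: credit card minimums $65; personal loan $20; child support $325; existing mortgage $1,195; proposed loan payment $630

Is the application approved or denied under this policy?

Denied

Employment 26 ≥ 12 months
Liquid reserves cover 6,930/630 = 11.0 months — ≥ 3 required
Credit score 821 ≥ 640 (meets)
Total monthly debts = (65 + 20 + 325 + 1,195 + 630) = 2,235. DTI = 2,235/5,450 = 41% > 38%
Fails on DTI.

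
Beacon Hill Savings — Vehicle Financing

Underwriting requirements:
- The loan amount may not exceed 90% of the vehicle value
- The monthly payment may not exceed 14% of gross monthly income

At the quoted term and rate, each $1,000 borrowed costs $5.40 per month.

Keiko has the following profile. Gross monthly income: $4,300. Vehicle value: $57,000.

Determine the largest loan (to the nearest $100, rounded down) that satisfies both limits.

Payment cap: 14% × $4,300 = $602/month.
At $5.40 per $1,000, that supports 602/5.40 × 1,000 ≈ $111,481 → $111,400.
LTV cap: 90% × $57,000 = $51,300 → $51,300.
Binding constraint: loan-to-value.

$51,300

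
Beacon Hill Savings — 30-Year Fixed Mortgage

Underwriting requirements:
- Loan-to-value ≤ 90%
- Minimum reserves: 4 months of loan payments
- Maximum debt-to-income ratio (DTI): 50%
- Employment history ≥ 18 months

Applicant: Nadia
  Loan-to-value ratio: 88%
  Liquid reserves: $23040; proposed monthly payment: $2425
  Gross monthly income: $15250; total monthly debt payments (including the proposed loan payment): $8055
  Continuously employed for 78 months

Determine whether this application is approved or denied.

Denied

LTV 88% ≤ 90%
Reserves: 23,040 ÷ 2,425 = 9.5 months (meets 4-month minimum)
DTI: 8,055 ÷ 15,250 = 52.8%, exceeds the 50% cap
Employment 78 ≥ 18 months
Fails on DTI.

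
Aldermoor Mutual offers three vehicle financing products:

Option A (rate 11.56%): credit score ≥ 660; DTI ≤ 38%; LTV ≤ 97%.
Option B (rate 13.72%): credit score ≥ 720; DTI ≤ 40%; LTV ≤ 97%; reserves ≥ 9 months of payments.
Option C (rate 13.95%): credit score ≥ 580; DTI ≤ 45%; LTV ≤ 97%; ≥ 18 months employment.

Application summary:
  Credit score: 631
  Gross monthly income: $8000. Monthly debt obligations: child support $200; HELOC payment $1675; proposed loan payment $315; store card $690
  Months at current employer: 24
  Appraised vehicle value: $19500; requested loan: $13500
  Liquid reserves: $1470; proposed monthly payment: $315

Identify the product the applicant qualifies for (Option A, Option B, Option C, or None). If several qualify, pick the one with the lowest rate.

Option C

Total debts = (200 + 1,675 + 315 + 690) = 2,880; DTI = 2,880/8,000 = 36%.
LTV = 13,500/19,500 = 69.2%.
Reserves = 1,470/315 = 4.7 months.
Option A: score 631 < 660; DTI 36% ≤ 38%; LTV 69.2% ≤ 97% → does not qualify.
Option B: score 631 < 720; DTI 36% ≤ 40%; LTV 69.2% ≤ 97%; reserves 4.7 < 9 mo → does not qualify.
Option C: score 631 ≥ 580; DTI 36% ≤ 45%; LTV 69.2% ≤ 97%; employment 24 ≥ 18 mo → qualifies.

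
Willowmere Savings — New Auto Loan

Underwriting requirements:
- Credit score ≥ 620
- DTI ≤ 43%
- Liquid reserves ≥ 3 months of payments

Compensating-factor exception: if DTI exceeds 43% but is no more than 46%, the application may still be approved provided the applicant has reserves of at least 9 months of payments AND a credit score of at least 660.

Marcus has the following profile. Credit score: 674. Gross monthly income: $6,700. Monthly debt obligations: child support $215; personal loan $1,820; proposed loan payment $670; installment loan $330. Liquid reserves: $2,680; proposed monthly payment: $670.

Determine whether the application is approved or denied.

Denied

Credit score 674 ≥ 620 (meets base)
Total debts = (215 + 1,820 + 670 + 330) = 3,035. DTI: 3,035 ÷ 6,700 = 45.3%, over the 43% base limit.
Liquid reserves cover 2,680/670 = 4.0 months — ≥ 3 required
45.3% falls in the override range (43%–46%), so the compensating-factor test applies.
Override check — reserves: 4.0 mo (short of 9); score: 674 (ok).
Compensating-factor requirement not fully met.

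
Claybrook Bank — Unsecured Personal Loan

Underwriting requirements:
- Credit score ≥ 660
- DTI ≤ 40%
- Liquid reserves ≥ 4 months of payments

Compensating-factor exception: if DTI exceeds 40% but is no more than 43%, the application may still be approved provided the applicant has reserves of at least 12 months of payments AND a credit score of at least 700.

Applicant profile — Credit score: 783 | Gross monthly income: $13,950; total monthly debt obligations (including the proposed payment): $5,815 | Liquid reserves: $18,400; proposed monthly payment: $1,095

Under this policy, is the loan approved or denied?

Approved

Credit score 783 ≥ 660 (meets base)
DTI: 5,815 ÷ 13,950 = 41.7%, over the 40% base limit.
Reserves = 18,400/1,095 = 16.8 months ≥ 4
41.7% falls in the override range (40%–43%), so the compensating-factor test applies.
Override check — reserves: 16.8 mo (ok); score: 783 (ok).
Both override conditions satisfied; DTI exception granted.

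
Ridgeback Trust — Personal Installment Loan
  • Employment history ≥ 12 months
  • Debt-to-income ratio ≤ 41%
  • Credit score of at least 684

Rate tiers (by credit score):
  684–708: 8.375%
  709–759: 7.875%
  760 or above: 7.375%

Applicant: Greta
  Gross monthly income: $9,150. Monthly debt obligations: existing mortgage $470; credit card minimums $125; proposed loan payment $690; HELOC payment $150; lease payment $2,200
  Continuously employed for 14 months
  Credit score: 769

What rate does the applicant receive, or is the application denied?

Approved at 7.375%

Credit score 769 ≥ 684 (meets minimum)
Employment 14 ≥ 12 months
Total monthly debts = (470 + 125 + 690 + 150 + 2,200) = 3,635. Debt-to-income = 3,635/9,150 = 39.7% — meets 41% limit
All requirements met. Score 769 falls in the 760 or above tier → 7.375%.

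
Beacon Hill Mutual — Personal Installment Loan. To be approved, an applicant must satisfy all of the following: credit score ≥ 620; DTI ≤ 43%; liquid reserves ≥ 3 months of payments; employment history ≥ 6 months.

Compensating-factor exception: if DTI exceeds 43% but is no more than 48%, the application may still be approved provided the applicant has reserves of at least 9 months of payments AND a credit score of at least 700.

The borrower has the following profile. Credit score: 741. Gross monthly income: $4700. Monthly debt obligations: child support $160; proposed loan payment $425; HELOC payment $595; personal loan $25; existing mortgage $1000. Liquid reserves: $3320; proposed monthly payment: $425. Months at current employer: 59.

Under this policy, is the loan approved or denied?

Denied

Credit score 741 ≥ 620 (meets base)
Total debts = (160 + 425 + 595 + 25 + 1,000) = 2,205. DTI: 2,205 ÷ 4,700 = 46.9%, over the 43% base limit.
Reserves = 3,320/425 = 7.8 months ≥ 3
Employment 59 ≥ 6 months
46.9% falls in the override range (43%–48%), so the compensating-factor test applies.
Reserves 7.8 < 9 months; credit score 741 ≥ 700.
Compensating-factor requirement not fully met.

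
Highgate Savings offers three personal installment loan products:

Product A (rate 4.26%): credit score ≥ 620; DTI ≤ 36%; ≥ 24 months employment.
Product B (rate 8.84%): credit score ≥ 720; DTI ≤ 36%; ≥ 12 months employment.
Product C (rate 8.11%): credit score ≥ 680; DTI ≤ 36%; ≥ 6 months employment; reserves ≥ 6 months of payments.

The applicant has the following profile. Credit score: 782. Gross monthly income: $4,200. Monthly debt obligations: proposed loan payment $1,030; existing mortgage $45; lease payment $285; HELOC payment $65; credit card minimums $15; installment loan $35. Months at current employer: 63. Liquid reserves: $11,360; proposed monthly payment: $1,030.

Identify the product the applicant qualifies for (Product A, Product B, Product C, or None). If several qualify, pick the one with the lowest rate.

Total debts = (1,030 + 45 + 285 + 65 + 15 + 35) = 1,475; DTI = 1,475/4,200 = 35.1%.
Reserves = 11,360/1,030 = 11.0 months.
Product A: score 782 ≥ 620; DTI 35.1% ≤ 36%; employment 63 ≥ 24 mo → qualifies.
Product B: score 782 ≥ 720; DTI 35.1% ≤ 36%; employment 63 ≥ 12 mo → qualifies.
Product C: score 782 ≥ 680; DTI 35.1% ≤ 36%; employment 63 ≥ 6 mo; reserves 11.0 ≥ 6 mo → qualifies.
Qualifying: Product A, Product B, Product C. Lowest rate is 4.26% → Product A.

Product A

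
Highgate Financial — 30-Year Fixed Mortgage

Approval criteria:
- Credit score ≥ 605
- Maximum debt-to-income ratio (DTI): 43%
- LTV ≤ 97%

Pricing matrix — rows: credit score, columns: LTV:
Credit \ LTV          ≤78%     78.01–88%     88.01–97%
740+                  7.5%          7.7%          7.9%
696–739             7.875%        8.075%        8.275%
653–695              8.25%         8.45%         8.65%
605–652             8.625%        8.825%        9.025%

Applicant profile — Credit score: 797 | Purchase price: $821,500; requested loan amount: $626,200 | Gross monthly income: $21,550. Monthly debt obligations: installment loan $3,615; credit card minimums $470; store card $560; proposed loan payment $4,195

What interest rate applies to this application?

Credit score 797 ≥ 605; Total monthly debts = (3,615 + 470 + 560 + 4,195) = 8,840. Debt-to-income = 8,840/21,550 = 41% — meets 43% limit
Loan-to-value = 626,200/821,500 = 76.2% — pass (97% max)
Credit 797 → row 740+; LTV 76.2% → column ≤78%. Grid cell → 7.5%.

7.5%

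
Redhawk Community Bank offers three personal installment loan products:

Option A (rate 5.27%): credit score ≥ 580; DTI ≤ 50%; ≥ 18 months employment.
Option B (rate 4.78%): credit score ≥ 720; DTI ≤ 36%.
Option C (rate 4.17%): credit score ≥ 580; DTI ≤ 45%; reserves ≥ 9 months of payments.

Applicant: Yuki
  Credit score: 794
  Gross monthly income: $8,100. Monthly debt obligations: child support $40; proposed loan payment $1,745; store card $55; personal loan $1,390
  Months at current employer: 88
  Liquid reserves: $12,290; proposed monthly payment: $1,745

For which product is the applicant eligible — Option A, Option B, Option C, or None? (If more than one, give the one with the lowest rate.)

Option A

Total debts = (40 + 1,745 + 55 + 1,390) = 3,230; DTI = 3,230/8,100 = 39.9%.
Reserves = 12,290/1,745 = 7.0 months.
Option A: score 794 ≥ 580; DTI 39.9% ≤ 50%; employment 88 ≥ 18 mo → qualifies.
Option B: score 794 ≥ 720; DTI 39.9% > 36% → does not qualify.
Option C: score 794 ≥ 580; DTI 39.9% ≤ 45%; reserves 7.0 < 9 mo → does not qualify.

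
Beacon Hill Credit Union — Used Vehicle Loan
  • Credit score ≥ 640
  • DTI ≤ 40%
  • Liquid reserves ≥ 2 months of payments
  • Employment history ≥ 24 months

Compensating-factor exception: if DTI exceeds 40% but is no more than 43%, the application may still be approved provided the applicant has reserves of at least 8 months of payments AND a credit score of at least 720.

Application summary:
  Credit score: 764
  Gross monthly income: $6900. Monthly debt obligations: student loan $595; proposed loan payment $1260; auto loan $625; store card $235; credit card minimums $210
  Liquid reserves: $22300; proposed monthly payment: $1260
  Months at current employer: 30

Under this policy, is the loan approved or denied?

Approved

Credit score 764 ≥ 640 (meets base)
Total debts = (595 + 1,260 + 625 + 235 + 210) = 2,925. DTI: 2,925 ÷ 6,900 = 42.4%, over the 40% base limit.
Reserves = 22,300/1,260 = 17.7 months ≥ 2
Employment 30 ≥ 24 months
DTI 42.4% is within the 40%–43% exception band; checking compensating factors.
Override check — reserves: 17.7 mo (ok); score: 764 (ok).
Both override conditions satisfied; DTI exception granted.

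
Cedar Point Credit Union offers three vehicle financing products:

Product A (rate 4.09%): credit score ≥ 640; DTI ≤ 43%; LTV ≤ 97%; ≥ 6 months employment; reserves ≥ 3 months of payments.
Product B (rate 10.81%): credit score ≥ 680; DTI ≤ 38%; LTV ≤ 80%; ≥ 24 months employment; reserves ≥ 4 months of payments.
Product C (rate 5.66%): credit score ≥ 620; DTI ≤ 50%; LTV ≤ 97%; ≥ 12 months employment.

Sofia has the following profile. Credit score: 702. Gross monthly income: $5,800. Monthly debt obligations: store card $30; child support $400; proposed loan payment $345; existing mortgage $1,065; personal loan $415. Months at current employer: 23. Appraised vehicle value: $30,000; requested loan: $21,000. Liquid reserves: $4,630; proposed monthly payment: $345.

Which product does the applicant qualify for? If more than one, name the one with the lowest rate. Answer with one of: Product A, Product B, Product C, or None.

Product A

Total debts = (30 + 400 + 345 + 1,065 + 415) = 2,255; DTI = 2,255/5,800 = 38.9%.
LTV = 21,000/30,000 = 70%.
Reserves = 4,630/345 = 13.4 months.
Product A: score 702 ≥ 640; DTI 38.9% ≤ 43%; LTV 70% ≤ 97%; employment 23 ≥ 6 mo; reserves 13.4 ≥ 3 mo → qualifies.
Product B: score 702 ≥ 680; DTI 38.9% > 38%; LTV 70% ≤ 80%; employment 23 < 24 mo; reserves 13.4 ≥ 4 mo → does not qualify.
Product C: score 702 ≥ 620; DTI 38.9% ≤ 50%; LTV 70% ≤ 97%; employment 23 ≥ 12 mo → qualifies.
Qualifying: Product A, Product C. Lowest rate is 4.09% → Product A.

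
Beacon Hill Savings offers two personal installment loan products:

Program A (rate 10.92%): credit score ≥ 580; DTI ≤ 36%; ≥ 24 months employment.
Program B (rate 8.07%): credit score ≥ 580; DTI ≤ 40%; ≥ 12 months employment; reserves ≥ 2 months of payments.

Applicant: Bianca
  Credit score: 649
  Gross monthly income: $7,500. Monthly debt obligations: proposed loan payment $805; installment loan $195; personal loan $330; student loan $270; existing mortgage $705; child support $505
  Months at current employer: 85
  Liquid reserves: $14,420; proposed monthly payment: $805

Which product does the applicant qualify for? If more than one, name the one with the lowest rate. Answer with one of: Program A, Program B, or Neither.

Total debts = (805 + 195 + 330 + 270 + 705 + 505) = 2,810; DTI = 2,810/7,500 = 37.5%.
Reserves = 14,420/805 = 17.9 months.
Program A: score 649 ≥ 580; DTI 37.5% > 36%; employment 85 ≥ 24 mo → does not qualify.
Program B: score 649 ≥ 580; DTI 37.5% ≤ 40%; employment 85 ≥ 12 mo; reserves 17.9 ≥ 2 mo → qualifies.

Program B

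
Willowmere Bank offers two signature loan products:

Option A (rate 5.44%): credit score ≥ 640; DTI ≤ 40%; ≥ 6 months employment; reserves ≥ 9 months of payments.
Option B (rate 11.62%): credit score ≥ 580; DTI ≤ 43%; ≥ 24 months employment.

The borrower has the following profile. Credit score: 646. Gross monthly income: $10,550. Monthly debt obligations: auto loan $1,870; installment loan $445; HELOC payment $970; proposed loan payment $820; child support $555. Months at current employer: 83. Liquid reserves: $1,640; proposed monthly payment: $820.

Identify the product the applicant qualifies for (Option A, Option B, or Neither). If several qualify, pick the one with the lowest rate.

Neither

Total debts = (1,870 + 445 + 970 + 820 + 555) = 4,660; DTI = 4,660/10,550 = 44.2%.
Reserves = 1,640/820 = 2.0 months.
Option A: score 646 ≥ 640; DTI 44.2% > 40%; employment 83 ≥ 6 mo; reserves 2.0 < 9 mo → does not qualify.
Option B: score 646 ≥ 580; DTI 44.2% > 43%; employment 83 ≥ 24 mo → does not qualify.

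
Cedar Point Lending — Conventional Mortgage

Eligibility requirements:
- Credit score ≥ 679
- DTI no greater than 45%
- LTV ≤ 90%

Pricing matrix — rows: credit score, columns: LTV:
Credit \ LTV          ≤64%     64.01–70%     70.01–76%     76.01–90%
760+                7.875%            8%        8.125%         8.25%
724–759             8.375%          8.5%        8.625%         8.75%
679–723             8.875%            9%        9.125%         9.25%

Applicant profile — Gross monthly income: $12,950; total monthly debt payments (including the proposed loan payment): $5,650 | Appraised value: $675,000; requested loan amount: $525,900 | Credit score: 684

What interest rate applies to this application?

9.25%

Credit score 684 ≥ 679; DTI = 5,650/12,950 = 43.6% ≤ 45%
LTV = 525,900/675,000 = 77.9% ≤ 90%
Row: 684 falls in 679–723. Column: 77.9% falls in 76.01–90%. Rate = 9.25%.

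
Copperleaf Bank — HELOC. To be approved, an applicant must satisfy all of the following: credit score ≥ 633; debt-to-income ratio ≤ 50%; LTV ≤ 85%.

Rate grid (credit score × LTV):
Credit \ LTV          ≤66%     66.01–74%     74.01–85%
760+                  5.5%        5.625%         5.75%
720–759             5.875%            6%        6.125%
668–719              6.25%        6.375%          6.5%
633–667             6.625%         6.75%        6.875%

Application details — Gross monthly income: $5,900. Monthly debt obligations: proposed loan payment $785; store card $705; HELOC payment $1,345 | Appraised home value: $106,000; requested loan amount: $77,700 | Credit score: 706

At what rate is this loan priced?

6.375%

Credit score 706 ≥ 633; Total monthly debts = (785 + 705 + 1,345) = 2,835. DTI = 2,835/5,900 = 48.1% ≤ 50%
LTV = 77,700/106,000 = 73.3% ≤ 85%
Score 706 is in the 668–719 band; LTV 73.3% is in the 66.01–74% band → 6.375%.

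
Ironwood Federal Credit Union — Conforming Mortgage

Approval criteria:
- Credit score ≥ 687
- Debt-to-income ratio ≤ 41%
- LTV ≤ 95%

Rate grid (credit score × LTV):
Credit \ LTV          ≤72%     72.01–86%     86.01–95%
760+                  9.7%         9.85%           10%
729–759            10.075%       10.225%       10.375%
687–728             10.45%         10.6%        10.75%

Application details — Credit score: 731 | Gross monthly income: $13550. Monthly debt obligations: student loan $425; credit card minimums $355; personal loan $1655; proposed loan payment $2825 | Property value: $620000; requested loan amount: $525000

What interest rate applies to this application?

10.225%

Credit score 731 ≥ 687; Total monthly debts = (425 + 355 + 1,655 + 2,825) = 5,260. DTI = 5,260/13,550 = 38.8% ≤ 41%
LTV = 525,000/620,000 = 84.7% ≤ 95%
Row: 731 falls in 729–759. Column: 84.7% falls in 72.01–86%. Rate = 10.225%.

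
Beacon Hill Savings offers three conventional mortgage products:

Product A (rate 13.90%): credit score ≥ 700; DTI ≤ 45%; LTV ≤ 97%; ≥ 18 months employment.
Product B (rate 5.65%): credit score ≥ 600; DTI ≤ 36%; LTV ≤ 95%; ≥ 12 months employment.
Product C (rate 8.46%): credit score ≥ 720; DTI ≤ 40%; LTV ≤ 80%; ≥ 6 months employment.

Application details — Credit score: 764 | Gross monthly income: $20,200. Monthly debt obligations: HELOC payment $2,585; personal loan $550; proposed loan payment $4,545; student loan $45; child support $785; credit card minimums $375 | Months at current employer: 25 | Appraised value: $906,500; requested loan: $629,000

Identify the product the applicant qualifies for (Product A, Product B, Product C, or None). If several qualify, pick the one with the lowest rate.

Product A

Total debts = (2,585 + 550 + 4,545 + 45 + 785 + 375) = 8,885; DTI = 8,885/20,200 = 44%.
LTV = 629,000/906,500 = 69.4%.
Product A: score 764 ≥ 700; DTI 44% ≤ 45%; LTV 69.4% ≤ 97%; employment 25 ≥ 18 mo → qualifies.
Product B: score 764 ≥ 600; DTI 44% > 36%; LTV 69.4% ≤ 95%; employment 25 ≥ 12 mo → does not qualify.
Product C: score 764 ≥ 720; DTI 44% > 40%; LTV 69.4% ≤ 80%; employment 25 ≥ 6 mo → does not qualify.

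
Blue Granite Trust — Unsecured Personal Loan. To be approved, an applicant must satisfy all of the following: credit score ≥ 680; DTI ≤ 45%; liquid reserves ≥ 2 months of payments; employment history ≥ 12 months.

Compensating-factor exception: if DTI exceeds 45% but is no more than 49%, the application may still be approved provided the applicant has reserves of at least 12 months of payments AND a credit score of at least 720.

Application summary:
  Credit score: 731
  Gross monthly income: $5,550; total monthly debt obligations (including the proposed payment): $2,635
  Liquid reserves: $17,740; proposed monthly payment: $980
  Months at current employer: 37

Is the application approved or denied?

Credit score 731 ≥ 680 (meets base)
DTI: 2,635 ÷ 5,550 = 47.5%, over the 45% base limit.
Liquid reserves cover 17,740/980 = 18.1 months — ≥ 2 required
Employment 37 ≥ 12 months
DTI 47.5% is within the 45%–49% exception band; checking compensating factors.
Reserves 18.1 ≥ 12 months; credit score 731 ≥ 720.
Both override conditions satisfied; DTI exception granted.

Approved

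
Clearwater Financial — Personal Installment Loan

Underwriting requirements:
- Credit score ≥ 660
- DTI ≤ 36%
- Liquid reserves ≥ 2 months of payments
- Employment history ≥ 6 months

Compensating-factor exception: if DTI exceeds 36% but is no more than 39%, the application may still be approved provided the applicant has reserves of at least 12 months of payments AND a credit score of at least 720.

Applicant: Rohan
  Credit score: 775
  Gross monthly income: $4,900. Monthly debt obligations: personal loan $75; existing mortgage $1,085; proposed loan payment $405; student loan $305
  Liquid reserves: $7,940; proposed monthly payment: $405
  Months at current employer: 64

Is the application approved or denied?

Approved

Credit score 775 ≥ 660 (meets base)
Total debts = (75 + 1,085 + 405 + 305) = 1,870. DTI = 1,870/4,900 = 38.2% > 36% — standard DTI limit exceeded.
Reserves = 7,940/405 = 19.6 months ≥ 2
Employment 64 ≥ 6 months
DTI 38.2% is within the 36%–39% exception band; checking compensating factors.
Reserves 19.6 ≥ 12 months; credit score 775 ≥ 720.
Both compensating conditions met → exception applies.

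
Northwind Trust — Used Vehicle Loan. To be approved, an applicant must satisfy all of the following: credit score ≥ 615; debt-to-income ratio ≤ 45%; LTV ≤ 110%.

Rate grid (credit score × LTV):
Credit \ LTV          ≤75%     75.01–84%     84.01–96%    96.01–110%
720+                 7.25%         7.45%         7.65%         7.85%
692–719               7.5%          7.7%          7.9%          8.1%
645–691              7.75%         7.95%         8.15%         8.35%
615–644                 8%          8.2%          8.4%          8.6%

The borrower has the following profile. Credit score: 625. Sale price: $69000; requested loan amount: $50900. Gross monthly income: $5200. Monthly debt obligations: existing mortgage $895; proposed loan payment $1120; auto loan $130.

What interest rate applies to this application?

8%

Credit score 625 ≥ 615; Total monthly debts = (895 + 1,120 + 130) = 2,145. Debt-to-income = 2,145/5,200 = 41.2% — meets 45% limit
Loan-to-value = 50,900/69,000 = 73.8% — pass (110% max)
Row: 625 falls in 615–644. Column: 73.8% falls in ≤75%. Rate = 8%.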